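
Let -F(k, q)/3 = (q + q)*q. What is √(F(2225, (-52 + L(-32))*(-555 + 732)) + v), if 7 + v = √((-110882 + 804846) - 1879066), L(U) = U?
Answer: √(-1326344551 + 3*I*√131678) ≈ 0.e-2 + 36419.0*I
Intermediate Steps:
v = -7 + 3*I*√131678 (v = -7 + √((-110882 + 804846) - 1879066) = -7 + √(693964 - 1879066) = -7 + √(-1185102) = -7 + 3*I*√131678 ≈ -7.0 + 1088.6*I)
F(k, q) = -6*q² (F(k, q) = -3*(q + q)*q = -3*2*q*q = -6*q²)
√(F(2225, (-52 + L(-32))*(-555 + 732)) + v) = √(-6*(-555 + 732)²*(-52 - 32)² + (-7 + 3*I*√131678)) = √(-6*(-84*177)² + (-7 + 3*I*√131678)) = √(-6*(-14868)² + (-7 + 3*I*√131678)) = √(-6*221057424 + (-7 + 3*I*√131678)) = √(-1326344544 + (-7 + 3*I*√131678)) = √(-1326344551 + 3*I*√131678)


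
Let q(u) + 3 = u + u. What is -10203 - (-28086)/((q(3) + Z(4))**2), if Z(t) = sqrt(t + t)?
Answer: 467259 - 337032*sqrt(2) ≈ -9376.2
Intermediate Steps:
q(u) = -3 + 2*u (q(u) = -3 + (u + u) = -3 + 2*u)
Z(t) = sqrt(2)*sqrt(t) (Z(t) = sqrt(2*t) = sqrt(2)*sqrt(t))
-10203 - (-28086)/((q(3) + Z(4))**2) = -10203 - (-28086)/(((-3 + 2*3) + sqrt(2)*sqrt(4))**2) = -10203 - (-28086)/(((-3 + 6) + sqrt(2)*2)**2) = -10203 - (-28086)/((3 + 2*sqrt(2))**2) = -10203 - (-28086)/(3 + 2*sqrt(2))**2 = -10203 + 28086/(3 + 2*sqrt(2))**2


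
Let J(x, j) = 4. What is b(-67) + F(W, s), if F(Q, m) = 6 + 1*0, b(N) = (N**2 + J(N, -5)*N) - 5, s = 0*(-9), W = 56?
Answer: 4222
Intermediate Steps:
s = 0
b(N) = -5 + N**2 + 4*N (b(N) = (N**2 + 4*N) - 5 = -5 + N**2 + 4*N)
F(Q, m) = 6 (F(Q, m) = 6 + 0 = 6)
b(-67) + F(W, s) = (-5 + (-67)**2 + 4*(-67)) + 6 = (-5 + 4489 - 268) + 6 = 4216 + 6 = 4222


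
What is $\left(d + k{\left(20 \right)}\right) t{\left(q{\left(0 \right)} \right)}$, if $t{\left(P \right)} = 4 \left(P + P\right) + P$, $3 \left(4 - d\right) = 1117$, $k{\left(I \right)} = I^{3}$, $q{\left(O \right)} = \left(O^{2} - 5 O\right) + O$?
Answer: $0$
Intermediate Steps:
$q{\left(O \right)} = O^{2} - 4 O$
$d = - \frac{1105}{3}$ ($d = 4 - \frac{1117}{3} = - \frac{1105}{3} \approx -368.33$)
$t{\left(P \right)} = 9 P$ ($t{\left(P \right)} = 4 \cdot 2 P + P = 8 P + P = 9 P$)
$\left(d + k{\left(20 \right)}\right) t{\left(q{\left(0 \right)} \right)} = \left(- \frac{1105}{3} + 20^{3}\right) 9 \cdot 0 \left(-4 + 0\right) = \left(- \frac{1105}{3} + 8000\right) 9 \cdot 0 \left(-4\right) = \frac{22895 \cdot 9 \cdot 0}{3} = \frac{22895}{3} \cdot 0 = 0$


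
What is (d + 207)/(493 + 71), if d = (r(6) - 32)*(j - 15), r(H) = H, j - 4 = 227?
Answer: -1803/188 ≈ -9.5904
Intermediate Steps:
j = 231 (j = 4 + 227 = 231)
d = -5616 (d = (6 - 32)*(231 - 15) = -26*216 = -5616)
(d + 207)/(493 + 71) = (-5616 + 207)/(493 + 71) = -5409/564 = -5409*1/564 = -1803/188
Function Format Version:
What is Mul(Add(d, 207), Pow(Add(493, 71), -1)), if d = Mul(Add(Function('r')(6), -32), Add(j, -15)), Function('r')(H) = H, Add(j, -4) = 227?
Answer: Rational(-1803, 188) ≈ -9.5904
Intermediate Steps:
j = 231 (j = Add(4, 227) = 231)
d = -5616 (d = Mul(Add(6, -32), Add(231, -15)) = Mul(-26, 216) = -5616)
Mul(Add(d, 207), Pow(Add(493, 71), -1)) = Mul(Add(-5616, 207), Pow(Add(493, 71), -1)) = Mul(-5409, Pow(564, -1)) = Mul(-5409, Rational(1, 564)) = Rational(-1803, 188)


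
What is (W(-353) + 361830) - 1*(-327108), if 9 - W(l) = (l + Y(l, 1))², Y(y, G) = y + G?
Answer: 191922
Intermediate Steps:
Y(y, G) = G + y
W(l) = 9 - (1 + 2*l)² (W(l) = 9 - (l + (1 + l))² = 9 - (1 + 2*l)²)
(W(-353) + 361830) - 1*(-327108) = ((9 - (1 + 2*(-353))²) + 361830) - 1*(-327108) = ((9 - (1 - 706)²) + 361830) + 327108 = ((9 - 1*(-705)²) + 361830) + 327108 = ((9 - 1*497025) + 361830) + 327108 = ((9 - 497025) + 361830) + 327108 = (-497016 + 361830) + 327108 = -135186 + 327108 = 191922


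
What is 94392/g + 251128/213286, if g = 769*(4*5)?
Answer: 2999355094/410042335 ≈ 7.3147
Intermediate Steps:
g = 15380 (g = 769*20 = 15380)
94392/g + 251128/213286 = 94392/15380 + 251128/213286 = 94392*(1/15380) + 251128*(1/213286) = 23598/3845 + 125564/106643 = 2999355094/410042335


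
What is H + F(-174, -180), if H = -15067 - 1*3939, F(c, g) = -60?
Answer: -19066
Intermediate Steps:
H = -19006 (H = -15067 - 3939 = -19006)
H + F(-174, -180) = -19006 - 60 = -19066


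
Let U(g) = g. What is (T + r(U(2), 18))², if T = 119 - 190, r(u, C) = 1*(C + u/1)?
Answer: 2601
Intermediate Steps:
r(u, C) = C + u (r(u, C) = 1*(C + u*1) = 1*(C + u) = C + u)
T = -71
(T + r(U(2), 18))² = (-71 + (18 + 2))² = (-71 + 20)² = (-51)² = 2601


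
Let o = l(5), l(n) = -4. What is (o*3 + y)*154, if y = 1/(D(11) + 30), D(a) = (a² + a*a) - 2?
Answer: -249403/135 ≈ -1847.4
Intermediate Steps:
D(a) = -2 + 2*a² (D(a) = (a² + a²) - 2 = 2*a² - 2 = -2 + 2*a²)
y = 1/270 (y = 1/((-2 + 2*11²) + 30) = 1/((-2 + 2*121) + 30) = 1/((-2 + 242) + 30) = 1/(240 + 30) = 1/270 ≈ 0.0037037)
o = -4
(o*3 + y)*154 = (-4*3 + 1/270)*154 = (-12 + 1/270)*154 = -3239/270*154 = -249403/135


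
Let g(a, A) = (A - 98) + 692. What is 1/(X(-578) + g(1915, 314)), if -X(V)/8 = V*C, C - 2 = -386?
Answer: -1/1774708 ≈ -5.6347e-7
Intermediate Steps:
C = -384 (C = 2 - 386 = -384)
X(V) = 3072*V (X(V) = -8*V*(-384) = -(-3072)*V = 3072*V)
g(a, A) = 594 + A (g(a, A) = (-98 + A) + 692 = 594 + A)
1/(X(-578) + g(1915, 314)) = 1/(3072*(-578) + (594 + 314)) = 1/(-1775616 + 908) = 1/(-1774708) = -1/1774708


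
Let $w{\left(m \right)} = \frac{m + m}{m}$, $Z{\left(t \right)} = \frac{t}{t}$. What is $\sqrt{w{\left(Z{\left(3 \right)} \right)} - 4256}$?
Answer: $i \sqrt{4254} \approx 65.223 i$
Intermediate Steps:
$Z{\left(t \right)} = 1$
$w{\left(m \right)} = 2$ ($w{\left(m \right)} = \frac{2 m}{m} = 2$)
$\sqrt{w{\left(Z{\left(3 \right)} \right)} - 4256} = \sqrt{2 - 4256} = \sqrt{-4254} = i \sqrt{4254}$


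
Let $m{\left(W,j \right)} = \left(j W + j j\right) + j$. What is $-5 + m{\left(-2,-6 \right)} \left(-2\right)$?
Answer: $-89$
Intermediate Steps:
$m{\left(W,j \right)} = j + j^{2} + W j$ ($m{\left(W,j \right)} = \left(W j + j^{2}\right) + j = \left(j^{2} + W j\right) + j = j + j^{2} + W j$)
$-5 + m{\left(-2,-6 \right)} \left(-2\right) = -5 + - 6 \left(1 - 2 - 6\right) \left(-2\right) = -5 + \left(-6\right) \left(-7\right) \left(-2\right) = -5 + 42 \left(-2\right) = -5 - 84 = -89$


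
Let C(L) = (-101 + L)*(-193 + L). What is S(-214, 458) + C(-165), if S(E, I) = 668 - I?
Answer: 95438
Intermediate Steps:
C(L) = (-193 + L)*(-101 + L)
S(-214, 458) + C(-165) = (668 - 1*458) + (19493 + (-165)² - 294*(-165)) = (668 - 458) + (19493 + 27225 + 48510) = 210 + 95228 = 95438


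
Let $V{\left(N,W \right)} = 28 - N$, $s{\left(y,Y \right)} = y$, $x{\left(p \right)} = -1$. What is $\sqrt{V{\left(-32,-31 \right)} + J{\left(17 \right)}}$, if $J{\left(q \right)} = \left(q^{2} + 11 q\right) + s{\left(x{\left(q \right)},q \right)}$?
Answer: $\sqrt{535} \approx 23.13$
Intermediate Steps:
$J{\left(q \right)} = -1 + q^{2} + 11 q$ ($J{\left(q \right)} = \left(q^{2} + 11 q\right) - 1 = -1 + q^{2} + 11 q$)
$\sqrt{V{\left(-32,-31 \right)} + J{\left(17 \right)}} = \sqrt{\left(28 - -32\right) + \left(-1 + 17^{2} + 11 \cdot 17\right)} = \sqrt{\left(28 + 32\right) + \left(-1 + 289 + 187\right)} = \sqrt{60 + 475} = \sqrt{535}$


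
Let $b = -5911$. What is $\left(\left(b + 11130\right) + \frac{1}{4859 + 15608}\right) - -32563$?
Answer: $\frac{773284195}{20467} \approx 37782.0$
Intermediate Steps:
$\left(\left(b + 11130\right) + \frac{1}{4859 + 15608}\right) - -32563 = \left(\left(-5911 + 11130\right) + \frac{1}{4859 + 15608}\right) - -32563 = \left(5219 + \frac{1}{20467}\right) + 32563 = \frac{106817274}{20467} + 32563 = \frac{773284195}{20467}$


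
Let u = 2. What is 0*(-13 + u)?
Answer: 0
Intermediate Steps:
0*(-13 + u) = 0*(-13 + 2) = 0*(-11) = 0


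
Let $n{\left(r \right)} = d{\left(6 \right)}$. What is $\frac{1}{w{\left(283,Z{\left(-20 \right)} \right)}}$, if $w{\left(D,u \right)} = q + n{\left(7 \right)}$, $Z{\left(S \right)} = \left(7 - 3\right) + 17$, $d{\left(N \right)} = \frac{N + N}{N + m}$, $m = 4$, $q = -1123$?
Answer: $- \frac{5}{5609} \approx -0.00089142$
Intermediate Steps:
$d{\left(N \right)} = \frac{2 N}{4 + N}$ ($d{\left(N \right)} = \frac{N + N}{N + 4} = \frac{2 N}{4 + N}$)
$n{\left(r \right)} = \frac{6}{5}$ ($n{\left(r \right)} = 2 \cdot 6 \frac{1}{4 + 6} = 2 \cdot 6 \cdot \frac{1}{10} = \frac{6}{5}$)
$Z{\left(S \right)} = 21$ ($Z{\left(S \right)} = 4 + 17 = 21$)
$w{\left(D,u \right)} = - \frac{5609}{5}$ ($w{\left(D,u \right)} = -1123 + \frac{6}{5} = - \frac{5609}{5}$)
$\frac{1}{w{\left(283,Z{\left(-20 \right)} \right)}} = \frac{1}{- \frac{5609}{5}} = - \frac{5}{5609}$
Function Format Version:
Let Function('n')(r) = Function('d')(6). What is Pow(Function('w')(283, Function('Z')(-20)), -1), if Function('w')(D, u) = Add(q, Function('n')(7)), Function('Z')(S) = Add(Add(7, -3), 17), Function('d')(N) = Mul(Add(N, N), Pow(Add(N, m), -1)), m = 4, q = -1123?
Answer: Rational(-5, 5609) ≈ -0.00089142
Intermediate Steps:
Function('d')(N) = Mul(2, N, Pow(Add(4, N), -1)) (Function('d')(N) = Mul(Add(N, N), Pow(Add(N, 4), -1)) = Mul(Mul(2, N), Pow(Add(4, N), -1)) = Mul(2, N, Pow(Add(4, N), -1)))
Function('n')(r) = Rational(6, 5) (Function('n')(r) = Mul(2, 6, Pow(Add(4, 6), -1)) = Mul(2, 6, Pow(10, -1)) = Mul(2, 6, Rational(1, 10)) = Rational(6, 5))
Function('Z')(S) = 21 (Function('Z')(S) = Add(4, 17) = 21)
Function('w')(D, u) = Rational(-5609, 5) (Function('w')(D, u) = Add(-1123, Rational(6, 5)) = Rational(-5609, 5))
Pow(Function('w')(283, Function('Z')(-20)), -1) = Pow(Rational(-5609, 5), -1) = Rational(-5, 5609)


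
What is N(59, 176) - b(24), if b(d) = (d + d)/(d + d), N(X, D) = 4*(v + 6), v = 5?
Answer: 43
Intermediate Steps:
N(X, D) = 44 (N(X, D) = 4*(5 + 6) = 4*11 = 44)
b(d) = 1 (b(d) = (2*d)/((2*d)) = (2*d)*(1/(2*d)) = 1)
N(59, 176) - b(24) = 44 - 1*1 = 44 - 1 = 43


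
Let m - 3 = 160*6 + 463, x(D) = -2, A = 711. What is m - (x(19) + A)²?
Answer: -501255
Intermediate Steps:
m = 1426 (m = 3 + (160*6 + 463) = 3 + (960 + 463) = 3 + 1423 = 1426)
m - (x(19) + A)² = 1426 - (-2 + 711)² = 1426 - 1*709² = 1426 - 1*502681 = 1426 - 502681 = -501255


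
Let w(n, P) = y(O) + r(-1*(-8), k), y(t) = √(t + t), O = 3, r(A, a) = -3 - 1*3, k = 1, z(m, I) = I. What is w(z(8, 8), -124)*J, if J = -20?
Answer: 120 - 20*√6 ≈ 71.010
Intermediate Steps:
r(A, a) = -6 (r(A, a) = -3 - 3 = -6)
y(t) = √2*√t (y(t) = √(2*t) = √2*√t)
w(n, P) = -6 + √6 (w(n, P) = √2*√3 - 6 = √6 - 6 = -6 + √6)
w(z(8, 8), -124)*J = (-6 + √6)*(-20) = 120 - 20*√6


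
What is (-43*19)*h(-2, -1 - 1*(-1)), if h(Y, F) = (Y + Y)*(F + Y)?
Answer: -6536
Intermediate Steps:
h(Y, F) = 2*Y*(F + Y) (h(Y, F) = (2*Y)*(F + Y) = 2*Y*(F + Y))
(-43*19)*h(-2, -1 - 1*(-1)) = (-43*19)*(2*(-2)*((-1 - 1*(-1)) - 2)) = -1634*(-2)*((-1 + 1) - 2) = -1634*(-2)*(0 - 2) = -1634*(-2)*(-2) = -817*8 = -6536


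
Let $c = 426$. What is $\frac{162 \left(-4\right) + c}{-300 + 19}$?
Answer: $\frac{222}{281} \approx 0.79004$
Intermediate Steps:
$\frac{162 \left(-4\right) + c}{-300 + 19} = \frac{162 \left(-4\right) + 426}{-300 + 19} = \frac{-648 + 426}{-281} = \left(-222\right) \left(- \frac{1}{281}\right) = \frac{222}{281}$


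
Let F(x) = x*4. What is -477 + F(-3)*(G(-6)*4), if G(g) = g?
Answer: -189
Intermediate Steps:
F(x) = 4*x
-477 + F(-3)*(G(-6)*4) = -477 + (4*(-3))*(-6*4) = -477 - 12*(-24) = -477 + 288 = -189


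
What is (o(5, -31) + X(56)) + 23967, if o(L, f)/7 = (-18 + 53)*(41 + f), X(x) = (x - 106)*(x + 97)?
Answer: 18767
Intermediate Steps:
X(x) = (-106 + x)*(97 + x)
o(L, f) = 10045 + 245*f (o(L, f) = 7*((-18 + 53)*(41 + f)) = 7*(35*(41 + f)) = 7*(1435 + 35*f) = 10045 + 245*f)
(o(5, -31) + X(56)) + 23967 = ((10045 + 245*(-31)) + (-10282 + 56² - 9*56)) + 23967 = ((10045 - 7595) + (-10282 + 3136 - 504)) + 23967 = (2450 - 7650) + 23967 = -5200 + 23967 = 18767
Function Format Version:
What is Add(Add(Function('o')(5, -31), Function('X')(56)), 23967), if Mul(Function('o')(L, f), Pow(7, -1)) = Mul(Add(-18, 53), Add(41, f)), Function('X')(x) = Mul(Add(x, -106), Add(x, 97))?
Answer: 18767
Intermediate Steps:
Function('X')(x) = Mul(Add(-106, x), Add(97, x))
Function('o')(L, f) = Add(10045, Mul(245, f)) (Function('o')(L, f) = Mul(7, Mul(Add(-18, 53), Add(41, f))) = Mul(7, Mul(35, Add(41, f))) = Mul(7, Add(1435, Mul(35, f))) = Add(10045, Mul(245, f)))
Add(Add(Function('o')(5, -31), Function('X')(56)), 23967) = Add(Add(Add(10045, Mul(245, -31)), Add(-10282, Pow(56, 2), Mul(-9, 56))), 23967) = Add(Add(Add(10045, -7595), Add(-10282, 3136, -504)), 23967) = Add(Add(2450, -7650), 23967) = Add(-5200, 23967) = 18767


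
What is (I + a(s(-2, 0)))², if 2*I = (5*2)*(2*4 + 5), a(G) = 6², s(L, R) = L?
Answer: 10201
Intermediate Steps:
a(G) = 36
I = 65 (I = ((5*2)*(2*4 + 5))/2 = (10*(8 + 5))/2 = (10*13)/2 = (½)*130 = 65)
(I + a(s(-2, 0)))² = (65 + 36)² = 101² = 10201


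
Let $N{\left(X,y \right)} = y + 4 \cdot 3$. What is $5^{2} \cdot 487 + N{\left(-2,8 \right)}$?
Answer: $12195$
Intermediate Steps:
$N{\left(X,y \right)} = 12 + y$ ($N{\left(X,y \right)} = y + 12 = 12 + y$)
$5^{2} \cdot 487 + N{\left(-2,8 \right)} = 5^{2} \cdot 487 + \left(12 + 8\right) = 25 \cdot 487 + 20 = 12175 + 20 = 12195$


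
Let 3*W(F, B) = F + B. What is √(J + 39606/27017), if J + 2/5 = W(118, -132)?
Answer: I*√591348906510/405255 ≈ 1.8976*I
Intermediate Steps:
W(F, B) = B/3 + F/3 (W(F, B) = (F + B)/3 = (B + F)/3 = B/3 + F/3)
J = -76/15 (J = -⅖ + ((⅓)*(-132) + (⅓)*118) = -⅖ + (-44 + 118/3) = -⅖ - 14/3 = -76/15 ≈ -5.0667)
√(J + 39606/27017) = √(-76/15 + 39606/27017) = √(-1459202/405255) = I*√591348906510/405255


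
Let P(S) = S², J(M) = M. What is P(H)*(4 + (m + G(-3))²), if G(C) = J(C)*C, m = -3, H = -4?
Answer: 640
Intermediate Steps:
G(C) = C² (G(C) = C*C = C²)
P(H)*(4 + (m + G(-3))²) = (-4)²*(4 + (-3 + (-3)²)²) = 16*(4 + (-3 + 9)²) = 16*(4 + 6²) = 16*(4 + 36) = 16*40 = 640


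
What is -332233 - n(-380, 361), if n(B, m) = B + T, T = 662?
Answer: -332515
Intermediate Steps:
n(B, m) = 662 + B (n(B, m) = B + 662 = 662 + B)
-332233 - n(-380, 361) = -332233 - (662 - 380) = -332233 - 1*282 = -332233 - 282 = -332515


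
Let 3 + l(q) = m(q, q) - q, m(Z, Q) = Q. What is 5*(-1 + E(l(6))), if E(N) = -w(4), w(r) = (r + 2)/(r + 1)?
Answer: -11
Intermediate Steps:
l(q) = -3 (l(q) = -3 + (q - q) = -3 + 0 = -3)
w(r) = (2 + r)/(1 + r)
E(N) = -6/5 (E(N) = -(2 + 4)/(1 + 4) = -6/5)
5*(-1 + E(l(6))) = 5*(-1 - 6/5) = 5*(-11/5) = -11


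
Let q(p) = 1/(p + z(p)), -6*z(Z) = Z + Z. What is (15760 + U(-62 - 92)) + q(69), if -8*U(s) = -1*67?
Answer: 2901385/184 ≈ 15768.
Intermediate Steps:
U(s) = 67/8 (U(s) = -(-1)*67/8 = -1/8*(-67) = 67/8)
z(Z) = -Z/3 (z(Z) = -(Z + Z)/6 = -Z/3)
q(p) = 3/(2*p) (q(p) = 1/(p - p/3) = 1/(2*p/3) = 3/(2*p))
(15760 + U(-62 - 92)) + q(69) = (15760 + 67/8) + (3/2)/69 = 126147/8 + (3/2)*(1/69) = 126147/8 + 1/46 = 2901385/184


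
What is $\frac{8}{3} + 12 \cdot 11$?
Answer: $\frac{404}{3} \approx 134.67$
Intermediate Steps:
$\frac{8}{3} + 12 \cdot 11 = 8 \cdot \frac{1}{3} + 132 = \frac{8}{3} + 132 = \frac{404}{3}$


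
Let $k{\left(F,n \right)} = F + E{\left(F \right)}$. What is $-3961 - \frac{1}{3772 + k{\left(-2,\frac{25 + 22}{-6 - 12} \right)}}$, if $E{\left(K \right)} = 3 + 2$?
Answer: $- \frac{14952776}{3775} \approx -3961.0$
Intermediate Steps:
$E{\left(K \right)} = 5$
$k{\left(F,n \right)} = 5 + F$ ($k{\left(F,n \right)} = F + 5 = 5 + F$)
$-3961 - \frac{1}{3772 + k{\left(-2,\frac{25 + 22}{-6 - 12} \right)}} = -3961 - \frac{1}{3772 + \left(5 - 2\right)} = -3961 - \frac{1}{3772 + 3} = -3961 - \frac{1}{3775} = - \frac{14952776}{3775}$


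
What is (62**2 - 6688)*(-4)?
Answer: 11376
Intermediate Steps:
(62**2 - 6688)*(-4) = (3844 - 6688)*(-4) = -2844*(-4) = 11376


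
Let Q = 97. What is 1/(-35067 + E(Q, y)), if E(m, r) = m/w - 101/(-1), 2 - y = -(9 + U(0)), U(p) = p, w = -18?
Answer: -18/629485 ≈ -2.8595e-5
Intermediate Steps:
y = 11 (y = 2 - (-1)*(9 + 0) = 2 - (-1)*9 = 2 - 1*(-9) = 2 + 9 = 11)
E(m, r) = 101 - m/18 (E(m, r) = m/(-18) - 101/(-1) = m*(-1/18) - 101*(-1) = -m/18 + 101 = 101 - m/18)
1/(-35067 + E(Q, y)) = 1/(-35067 + (101 - 1/18*97)) = 1/(-35067 + (101 - 97/18)) = 1/(-35067 + 1721/18) = 1/(-629485/18) = -18/629485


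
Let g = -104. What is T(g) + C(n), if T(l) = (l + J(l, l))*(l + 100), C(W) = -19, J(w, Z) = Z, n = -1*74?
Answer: 813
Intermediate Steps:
n = -74
T(l) = 2*l*(100 + l) (T(l) = (l + l)*(l + 100) = (2*l)*(100 + l) = 2*l*(100 + l))
T(g) + C(n) = 2*(-104)*(100 - 104) - 19 = 2*(-104)*(-4) - 19 = 832 - 19 = 813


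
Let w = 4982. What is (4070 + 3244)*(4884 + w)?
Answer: 72159924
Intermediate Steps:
(4070 + 3244)*(4884 + w) = (4070 + 3244)*(4884 + 4982) = 7314*9866 = 72159924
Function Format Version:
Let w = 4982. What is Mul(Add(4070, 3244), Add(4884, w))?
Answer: 72159924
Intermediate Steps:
Mul(Add(4070, 3244), Add(4884, w)) = Mul(Add(4070, 3244), Add(4884, 4982)) = Mul(7314, 9866) = 72159924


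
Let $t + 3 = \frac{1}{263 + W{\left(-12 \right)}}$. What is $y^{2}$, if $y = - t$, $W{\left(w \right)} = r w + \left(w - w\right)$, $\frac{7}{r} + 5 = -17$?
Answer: $\frac{77334436}{8614225} \approx 8.9775$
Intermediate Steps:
$r = - \frac{7}{22}$ ($r = \frac{7}{-5 - 17} = \frac{7}{-22} = 7 \left(- \frac{1}{22}\right) = - \frac{7}{22} \approx -0.31818$)
$W{\left(w \right)} = - \frac{7 w}{22}$ ($W{\left(w \right)} = - \frac{7 w}{22} + \left(w - w\right) = - \frac{7 w}{22} + 0 = - \frac{7 w}{22}$)
$t = - \frac{8794}{2935}$ ($t = -3 + \frac{1}{263 - - \frac{42}{11}} = -3 + \frac{1}{263 + \frac{42}{11}} = -3 + \frac{1}{\frac{2935}{11}} = -3 + \frac{11}{2935} = - \frac{8794}{2935} \approx -2.9963$)
$y = \frac{8794}{2935}$ ($y = \left(-1\right) \left(- \frac{8794}{2935}\right) = \frac{8794}{2935} \approx 2.9963$)
$y^{2} = \left(\frac{8794}{2935}\right)^{2} = \frac{77334436}{8614225}$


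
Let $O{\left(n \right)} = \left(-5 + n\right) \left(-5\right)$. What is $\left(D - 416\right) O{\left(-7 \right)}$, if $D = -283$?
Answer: $-41940$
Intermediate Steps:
$O{\left(n \right)} = 25 - 5 n$
$\left(D - 416\right) O{\left(-7 \right)} = \left(-283 - 416\right) \left(25 - -35\right) = - 699 \left(25 + 35\right) = \left(-699\right) 60 = -41940$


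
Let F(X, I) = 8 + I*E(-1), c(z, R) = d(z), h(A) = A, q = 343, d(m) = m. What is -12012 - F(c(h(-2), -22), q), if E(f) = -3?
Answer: -10991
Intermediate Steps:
c(z, R) = z
F(X, I) = 8 - 3*I (F(X, I) = 8 + I*(-3) = 8 - 3*I)
-12012 - F(c(h(-2), -22), q) = -12012 - (8 - 3*343) = -12012 - (8 - 1029) = -12012 - 1*(-1021) = -12012 + 1021 = -10991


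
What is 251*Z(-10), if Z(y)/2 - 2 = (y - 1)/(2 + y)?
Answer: 6777/4 ≈ 1694.3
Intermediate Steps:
Z(y) = 4 + 2*(-1 + y)/(2 + y) (Z(y) = 4 + 2*((y - 1)/(2 + y)) = 4 + 2*((-1 + y)/(2 + y)) = 4 + 2*(-1 + y)/(2 + y))
251*Z(-10) = 251*(6*(1 - 10)/(2 - 10)) = 251*(6*(-9)/(-8)) = 251*(6*(-1/8)*(-9)) = 251*(27/4) = 6777/4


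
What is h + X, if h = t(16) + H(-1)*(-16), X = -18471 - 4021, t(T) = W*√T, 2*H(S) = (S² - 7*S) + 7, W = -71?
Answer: -22896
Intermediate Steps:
H(S) = 7/2 + S²/2 - 7*S/2 (H(S) = ((S² - 7*S) + 7)/2 = (7 + S² - 7*S)/2 = 7/2 + S²/2 - 7*S/2)
t(T) = -71*√T
X = -22492
h = -404 (h = -71*√16 + (7/2 + (½)*(-1)² - 7/2*(-1))*(-16) = -71*4 + (7/2 + (½)*1 + 7/2)*(-16) = -284 + (7/2 + ½ + 7/2)*(-16) = -284 + (15/2)*(-16) = -284 - 120 = -404)
h + X = -404 - 22492 = -22896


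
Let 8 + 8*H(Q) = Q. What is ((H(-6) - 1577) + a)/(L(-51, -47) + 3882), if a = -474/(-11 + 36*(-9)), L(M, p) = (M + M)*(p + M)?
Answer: -704543/6198840 ≈ -0.11366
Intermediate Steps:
L(M, p) = 2*M*(M + p) (L(M, p) = (2*M)*(M + p) = 2*M*(M + p))
a = 474/335 (a = -474/(-11 - 324) = -474/(-335) = -474*(-1/335) = 474/335 ≈ 1.4149)
H(Q) = -1 + Q/8
((H(-6) - 1577) + a)/(L(-51, -47) + 3882) = (((-1 + (1/8)*(-6)) - 1577) + 474/335)/(2*(-51)*(-51 - 47) + 3882) = (((-1 - 3/4) - 1577) + 474/335)/(2*(-51)*(-98) + 3882) = ((-7/4 - 1577) + 474/335)/(9996 + 3882) = (-6315/4 + 474/335)/13878 = -2113629/1340*1/13878 = -704543/6198840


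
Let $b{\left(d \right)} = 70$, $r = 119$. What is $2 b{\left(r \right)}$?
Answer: $140$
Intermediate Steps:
$2 b{\left(r \right)} = 2 \cdot 70 = 140$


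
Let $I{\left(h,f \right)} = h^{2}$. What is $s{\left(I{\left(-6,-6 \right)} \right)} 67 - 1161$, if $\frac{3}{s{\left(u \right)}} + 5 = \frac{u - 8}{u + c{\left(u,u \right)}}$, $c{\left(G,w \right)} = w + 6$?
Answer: $- \frac{217980}{181} \approx -1204.3$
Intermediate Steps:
$c{\left(G,w \right)} = 6 + w$
$s{\left(u \right)} = \frac{3}{-5 + \frac{-8 + u}{6 + 2 u}}$ ($s{\left(u \right)} = \frac{3}{-5 + \frac{u - 8}{u + \left(6 + u\right)}} = \frac{3}{-5 + \frac{-8 + u}{6 + 2 u}}$)
$s{\left(I{\left(-6,-6 \right)} \right)} 67 - 1161 = \frac{6 \left(-3 - \left(-6\right)^{2}\right)}{38 + 9 \left(-6\right)^{2}} \cdot 67 - 1161 = \frac{6 \left(-3 - 36\right)}{38 + 9 \cdot 36} \cdot 67 - 1161 = \frac{6 \left(-3 - 36\right)}{38 + 324} \cdot 67 - 1161 = 6 \cdot \frac{1}{362} \left(-39\right) 67 - 1161 = \left(- \frac{117}{181}\right) 67 - 1161 = - \frac{7839}{181} - 1161 = - \frac{217980}{181}$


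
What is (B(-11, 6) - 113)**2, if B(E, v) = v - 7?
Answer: 12996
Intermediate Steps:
B(E, v) = -7 + v
(B(-11, 6) - 113)**2 = ((-7 + 6) - 113)**2 = (-1 - 113)**2 = (-114)**2 = 12996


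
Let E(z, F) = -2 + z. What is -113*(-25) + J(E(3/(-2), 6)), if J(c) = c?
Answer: 5643/2 ≈ 2821.5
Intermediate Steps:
-113*(-25) + J(E(3/(-2), 6)) = -113*(-25) + (-2 + 3/(-2)) = 2825 + (-2 + 3*(-½)) = 2825 + (-2 - 3/2) = 2825 - 7/2 = 5643/2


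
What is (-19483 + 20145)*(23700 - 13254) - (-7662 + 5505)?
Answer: 6917409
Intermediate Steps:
(-19483 + 20145)*(23700 - 13254) - (-7662 + 5505) = 662*10446 - 1*(-2157) = 6915252 + 2157 = 6917409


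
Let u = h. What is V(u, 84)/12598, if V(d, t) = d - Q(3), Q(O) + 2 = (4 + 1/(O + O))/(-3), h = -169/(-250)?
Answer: 4573/14172750 ≈ 0.00032266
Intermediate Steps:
h = 169/250 (h = -169*(-1/250) = 169/250 ≈ 0.67600)
Q(O) = -10/3 - 1/(6*O) (Q(O) = -2 + (4 + 1/(O + O))/(-3) = -2 - (4 + 1/(2*O))/3 = -2 + (-4/3 - 1/(6*O)) = -10/3 - 1/(6*O))
u = 169/250 ≈ 0.67600
V(d, t) = 61/18 + d (V(d, t) = d - (-1 - 20*3)/(6*3) = d - (-1 - 60)/(6*3) = d - (-61)/(6*3) = d - 1*(-61/18) = d + 61/18 = 61/18 + d)
V(u, 84)/12598 = (61/18 + 169/250)/12598 = (4573/1125)*(1/12598) = 4573/14172750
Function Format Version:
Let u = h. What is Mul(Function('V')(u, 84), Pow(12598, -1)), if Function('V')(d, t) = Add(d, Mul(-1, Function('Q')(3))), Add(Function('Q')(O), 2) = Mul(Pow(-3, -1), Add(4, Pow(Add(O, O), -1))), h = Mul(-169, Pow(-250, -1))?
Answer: Rational(4573, 14172750) ≈ 0.00032266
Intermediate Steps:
h = Rational(169, 250) (h = Mul(-169, Rational(-1, 250)) = Rational(169, 250) ≈ 0.67600)
Function('Q')(O) = Add(Rational(-10, 3), Mul(Rational(-1, 6), Pow(O, -1))) (Function('Q')(O) = Add(-2, Mul(Pow(-3, -1), Add(4, Pow(Add(O, O), -1)))) = Add(-2, Mul(Rational(-1, 3), Add(4, Pow(Mul(2, O), -1)))) = Add(-2, Mul(Rational(-1, 3), Add(4, Mul(Rational(1, 2), Pow(O, -1))))) = Add(-2, Add(Rational(-4, 3), Mul(Rational(-1, 6), Pow(O, -1)))) = Add(Rational(-10, 3), Mul(Rational(-1, 6), Pow(O, -1))))
u = Rational(169, 250) ≈ 0.67600
Function('V')(d, t) = Add(Rational(61, 18), d) (Function('V')(d, t) = Add(d, Mul(-1, Mul(Rational(1, 6), Pow(3, -1), Add(-1, Mul(-20, 3))))) = Add(d, Mul(-1, Mul(Rational(1, 6), Rational(1, 3), Add(-1, -60)))) = Add(d, Mul(-1, Mul(Rational(1, 6), Rational(1, 3), -61))) = Add(d, Mul(-1, Rational(-61, 18))) = Add(d, Rational(61, 18)) = Add(Rational(61, 18), d))
Mul(Function('V')(u, 84), Pow(12598, -1)) = Mul(Add(Rational(61, 18), Rational(169, 250)), Pow(12598, -1)) = Mul(Rational(4573, 1125), Rational(1, 12598)) = Rational(4573, 14172750)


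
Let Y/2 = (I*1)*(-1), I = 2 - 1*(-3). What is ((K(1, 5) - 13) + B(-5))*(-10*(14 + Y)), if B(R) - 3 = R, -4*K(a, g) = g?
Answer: 650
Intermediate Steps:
I = 5 (I = 2 + 3 = 5)
K(a, g) = -g/4
B(R) = 3 + R
Y = -10 (Y = 2*((5*1)*(-1)) = 2*(5*(-1)) = 2*(-5) = -10)
((K(1, 5) - 13) + B(-5))*(-10*(14 + Y)) = ((-1/4*5 - 13) + (3 - 5))*(-10*(14 - 10)) = ((-5/4 - 13) - 2)*(-10*4) = (-57/4 - 2)*(-40) = -65/4*(-40) = 650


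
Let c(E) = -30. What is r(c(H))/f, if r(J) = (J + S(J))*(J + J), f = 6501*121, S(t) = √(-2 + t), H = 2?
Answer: 600/262207 - 80*I*√2/262207 ≈ 0.0022883 - 0.00043148*I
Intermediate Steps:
f = 786621
r(J) = 2*J*(J + √(-2 + J)) (r(J) = (J + √(-2 + J))*(J + J) = (J + √(-2 + J))*(2*J) = 2*J*(J + √(-2 + J)))
r(c(H))/f = (2*(-30)*(-30 + √(-2 - 30)))/786621 = (2*(-30)*(-30 + √(-32)))*(1/786621) = (2*(-30)*(-30 + 4*I*√2))*(1/786621) = (1800 - 240*I*√2)*(1/786621) = 600/262207 - 80*I*√2/262207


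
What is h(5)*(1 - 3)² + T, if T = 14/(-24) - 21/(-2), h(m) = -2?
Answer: 23/12 ≈ 1.9167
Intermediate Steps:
T = 119/12 (T = 14*(-1/24) - 21*(-½) = -7/12 + 21/2 = 119/12 ≈ 9.9167)
h(5)*(1 - 3)² + T = -2*(1 - 3)² + 119/12 = -2*(-2)² + 119/12 = -2*4 + 119/12 = -8 + 119/12 = 23/12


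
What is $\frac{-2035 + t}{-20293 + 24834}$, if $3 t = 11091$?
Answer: $\frac{1662}{4541} \approx 0.366$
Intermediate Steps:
$t = 3697$ ($t = \frac{1}{3} \cdot 11091 = 3697$)
$\frac{-2035 + t}{-20293 + 24834} = \frac{-2035 + 3697}{-20293 + 24834} = \frac{1662}{4541}$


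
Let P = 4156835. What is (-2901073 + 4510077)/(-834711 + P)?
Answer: 402251/830531 ≈ 0.48433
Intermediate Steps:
(-2901073 + 4510077)/(-834711 + P) = (-2901073 + 4510077)/(-834711 + 4156835) = 1609004/3322124 = 1609004*(1/3322124) = 402251/830531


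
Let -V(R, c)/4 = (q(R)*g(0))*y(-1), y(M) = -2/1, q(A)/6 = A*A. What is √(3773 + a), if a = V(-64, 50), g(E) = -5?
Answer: I*√979267 ≈ 989.58*I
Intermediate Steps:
q(A) = 6*A² (q(A) = 6*(A*A) = 6*A²)
y(M) = -2 (y(M) = -2*1 = -2)
V(R, c) = -240*R² (V(R, c) = -4*(6*R²)*(-5)*(-2) = -4*(-30*R²)*(-2) = -240*R²)
a = -983040 (a = -240*(-64)² = -240*4096 = -983040)
√(3773 + a) = √(3773 - 983040) = √(-979267) = I*√979267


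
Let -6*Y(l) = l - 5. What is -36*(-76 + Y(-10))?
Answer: 2646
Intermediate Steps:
Y(l) = 5/6 - l/6 (Y(l) = -(l - 5)/6 = -(-5 + l)/6 = 5/6 - l/6)
-36*(-76 + Y(-10)) = -36*(-76 + (5/6 - 1/6*(-10))) = -36*(-76 + (5/6 + 5/3)) = -36*(-76 + 5/2) = -36*(-147/2) = 2646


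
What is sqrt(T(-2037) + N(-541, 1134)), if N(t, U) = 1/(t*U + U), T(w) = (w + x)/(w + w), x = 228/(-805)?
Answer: sqrt(320076815136630)/25299540 ≈ 0.70716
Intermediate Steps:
x = -228/805 (x = 228*(-1/805) = -228/805 ≈ -0.28323)
T(w) = (-228/805 + w)/(2*w) (T(w) = (w - 228/805)/(w + w) = (-228/805 + w)/((2*w)) = (-228/805 + w)*(1/(2*w)) = (-228/805 + w)/(2*w))
N(t, U) = 1/(U + U*t) (N(t, U) = 1/(U*t + U) = 1/(U + U*t))
sqrt(T(-2037) + N(-541, 1134)) = sqrt((1/1610)*(-228 + 805*(-2037))/(-2037) + 1/(1134*(1 - 541))) = sqrt((1/1610)*(-1/2037)*(-228 - 1639785) + (1/1134)/(-540)) = sqrt((1/1610)*(-1/2037)*(-1640013) + (1/1134)*(-1/540)) = sqrt(546671/1093190 - 1/612360) = sqrt(4782262291/9563226120) = sqrt(320076815136630)/25299540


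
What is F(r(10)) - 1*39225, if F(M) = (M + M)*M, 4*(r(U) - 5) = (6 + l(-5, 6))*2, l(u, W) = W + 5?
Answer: -77721/2 ≈ -38861.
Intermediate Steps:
l(u, W) = 5 + W
r(U) = 27/2 (r(U) = 5 + ((6 + (5 + 6))*2)/4 = 5 + ((6 + 11)*2)/4 = 5 + (17*2)/4 = 5 + (¼)*34 = 5 + 17/2 = 27/2)
F(M) = 2*M² (F(M) = (2*M)*M = 2*M²)
F(r(10)) - 1*39225 = 2*(27/2)² - 1*39225 = 2*(729/4) - 39225 = 729/2 - 39225 = -77721/2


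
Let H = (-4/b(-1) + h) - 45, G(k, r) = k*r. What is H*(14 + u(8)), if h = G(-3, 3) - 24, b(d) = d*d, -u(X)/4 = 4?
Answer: 164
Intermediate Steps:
u(X) = -16 (u(X) = -4*4 = -16)
b(d) = d**2
h = -33 (h = -3*3 - 24 = -9 - 24 = -33)
H = -82 (H = (-4/((-1)**2) - 33) - 45 = (-4/1 - 33) - 45 = (-4*1 - 33) - 45 = (-4 - 33) - 45 = -37 - 45 = -82)
H*(14 + u(8)) = -82*(14 - 16) = -82*(-2) = 164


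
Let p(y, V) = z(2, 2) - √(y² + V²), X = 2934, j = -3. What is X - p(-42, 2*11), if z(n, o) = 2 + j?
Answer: 2935 + 2*√562 ≈ 2982.4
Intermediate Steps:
z(n, o) = -1 (z(n, o) = 2 - 3 = -1)
p(y, V) = -1 - √(V² + y²) (p(y, V) = -1 - √(y² + V²) = -1 - √(V² + y²))
X - p(-42, 2*11) = 2934 - (-1 - √((2*11)² + (-42)²)) = 2934 - (-1 - √(22² + 1764)) = 2934 - (-1 - √(484 + 1764)) = 2934 - (-1 - √2248) = 2934 - (-1 - 2*√562) = 2934 + (1 + 2*√562) = 2935 + 2*√562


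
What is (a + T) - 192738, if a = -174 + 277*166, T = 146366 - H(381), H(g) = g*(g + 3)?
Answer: -146868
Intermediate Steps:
H(g) = g*(3 + g)
T = 62 (T = 146366 - 381*(3 + 381) = 146366 - 381*384 = 146366 - 1*146304 = 146366 - 146304 = 62)
a = 45808 (a = -174 + 45982 = 45808)
(a + T) - 192738 = (45808 + 62) - 192738 = 45870 - 192738 = -146868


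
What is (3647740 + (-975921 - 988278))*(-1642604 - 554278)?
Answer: -3698540919162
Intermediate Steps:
(3647740 + (-975921 - 988278))*(-1642604 - 554278) = (3647740 - 1964199)*(-2196882) = 1683541*(-2196882) = -3698540919162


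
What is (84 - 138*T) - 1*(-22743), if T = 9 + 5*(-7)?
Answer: 26415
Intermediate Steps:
T = -26 (T = 9 - 35 = -26)
(84 - 138*T) - 1*(-22743) = (84 - 138*(-26)) - 1*(-22743) = (84 + 3588) + 22743 = 3672 + 22743 = 26415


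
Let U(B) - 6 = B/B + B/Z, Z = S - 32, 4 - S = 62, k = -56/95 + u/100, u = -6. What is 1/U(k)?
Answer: 85500/599117 ≈ 0.14271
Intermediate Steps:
k = -617/950 (k = -56/95 - 6/100 = -56*1/95 - 6*1/100 = -56/95 - 3/50 = -617/950 ≈ -0.64947)
S = -58 (S = 4 - 1*62 = 4 - 62 = -58)
Z = -90 (Z = -58 - 32 = -90)
U(B) = 7 - B/90 (U(B) = 6 + (B/B + B/(-90)) = 6 + (1 + B*(-1/90)) = 6 + (1 - B/90) = 7 - B/90)
1/U(k) = 1/(7 - 1/90*(-617/950)) = 1/(7 + 617/85500) = 1/(599117/85500) = 85500/599117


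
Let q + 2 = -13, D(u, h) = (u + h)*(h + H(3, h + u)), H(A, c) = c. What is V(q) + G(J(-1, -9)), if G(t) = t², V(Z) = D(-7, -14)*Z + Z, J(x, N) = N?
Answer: -10959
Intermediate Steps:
D(u, h) = (h + u)*(u + 2*h) (D(u, h) = (u + h)*(h + (h + u)) = (h + u)*(u + 2*h))
q = -15 (q = -2 - 13 = -15)
V(Z) = 736*Z (V(Z) = ((-7)² + 2*(-14)² + 3*(-14)*(-7))*Z + Z = (49 + 2*196 + 294)*Z + Z = (49 + 392 + 294)*Z + Z = 735*Z + Z = 736*Z)
V(q) + G(J(-1, -9)) = 736*(-15) + (-9)² = -11040 + 81 = -10959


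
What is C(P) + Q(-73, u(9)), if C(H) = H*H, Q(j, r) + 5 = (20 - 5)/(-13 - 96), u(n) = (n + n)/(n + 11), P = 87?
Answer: 824461/109 ≈ 7563.9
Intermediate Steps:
u(n) = 2*n/(11 + n) (u(n) = (2*n)/(11 + n) = 2*n/(11 + n))
Q(j, r) = -560/109 (Q(j, r) = -5 + (20 - 5)/(-13 - 96) = -5 + 15/(-109) = -5 + 15*(-1/109) = -5 - 15/109 = -560/109)
C(H) = H²
C(P) + Q(-73, u(9)) = 87² - 560/109 = 7569 - 560/109 = 824461/109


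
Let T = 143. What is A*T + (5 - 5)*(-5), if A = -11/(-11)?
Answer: 143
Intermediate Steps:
A = 1 (A = -11*(-1/11) = 1)
A*T + (5 - 5)*(-5) = 1*143 + (5 - 5)*(-5) = 143 + 0*(-5) = 143 + 0 = 143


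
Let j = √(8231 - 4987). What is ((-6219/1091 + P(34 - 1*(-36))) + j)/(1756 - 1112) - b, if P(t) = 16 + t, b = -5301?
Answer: 161938757/30548 + √811/322 ≈ 5301.2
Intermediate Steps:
j = 2*√811 (j = √3244 = 2*√811 ≈ 56.956)
((-6219/1091 + P(34 - 1*(-36))) + j)/(1756 - 1112) - b = ((-6219/1091 + (16 + (34 - 1*(-36)))) + 2*√811)/(1756 - 1112) - 1*(-5301) = ((-6219*1/1091 + (16 + (34 + 36))) + 2*√811)/644 + 5301 = ((-6219/1091 + (16 + 70)) + 2*√811)*(1/644) + 5301 = ((-6219/1091 + 86) + 2*√811)*(1/644) + 5301 = (87607/1091 + 2*√811)*(1/644) + 5301 = (3809/30548 + √811/322) + 5301 = 161938757/30548 + √811/322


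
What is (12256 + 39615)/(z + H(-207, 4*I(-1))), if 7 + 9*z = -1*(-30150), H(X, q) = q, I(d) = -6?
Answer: 466839/29927 ≈ 15.599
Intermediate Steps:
z = 30143/9 (z = -7/9 + (-1*(-30150))/9 = -7/9 + (1/9)*30150 = -7/9 + 3350 = 30143/9 ≈ 3349.2)
(12256 + 39615)/(z + H(-207, 4*I(-1))) = (12256 + 39615)/(30143/9 + 4*(-6)) = 51871/(30143/9 - 24) = 51871/(29927/9) = 51871*(9/29927) = 466839/29927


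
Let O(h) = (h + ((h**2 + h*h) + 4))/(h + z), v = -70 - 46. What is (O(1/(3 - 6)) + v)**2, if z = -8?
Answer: 3052009/225 ≈ 13564.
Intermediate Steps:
v = -116
O(h) = (4 + h + 2*h**2)/(-8 + h) (O(h) = (h + ((h**2 + h*h) + 4))/(h - 8) = (h + ((h**2 + h**2) + 4))/(-8 + h) = (h + (2*h**2 + 4))/(-8 + h) = (h + (4 + 2*h**2))/(-8 + h) = (4 + h + 2*h**2)/(-8 + h))
(O(1/(3 - 6)) + v)**2 = ((4 + 1/(3 - 6) + 2*(1/(3 - 6))**2)/(-8 + 1/(3 - 6)) - 116)**2 = ((4 + 1/(-3) + 2*(1/(-3))**2)/(-8 + 1/(-3)) - 116)**2 = ((4 - 1/3 + 2*(-1/3)**2)/(-8 - 1/3) - 116)**2 = ((4 - 1/3 + 2*(1/9))/(-25/3) - 116)**2 = (-3*(4 - 1/3 + 2/9)/25 - 116)**2 = (-3/25*35/9 - 116)**2 = (-7/15 - 116)**2 = (-1747/15)**2 = 3052009/225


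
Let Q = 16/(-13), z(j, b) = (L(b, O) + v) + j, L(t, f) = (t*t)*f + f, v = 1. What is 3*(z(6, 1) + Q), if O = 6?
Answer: 693/13 ≈ 53.308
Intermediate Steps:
L(t, f) = f + f*t² (L(t, f) = t²*f + f = f*t² + f = f + f*t²)
z(j, b) = 7 + j + 6*b² (z(j, b) = (6*(1 + b²) + 1) + j = ((6 + 6*b²) + 1) + j = (7 + 6*b²) + j = 7 + j + 6*b²)
Q = -16/13 (Q = 16*(-1/13) = -16/13 ≈ -1.2308)
3*(z(6, 1) + Q) = 3*((7 + 6 + 6*1²) - 16/13) = 3*((7 + 6 + 6*1) - 16/13) = 3*((7 + 6 + 6) - 16/13) = 3*(19 - 16/13) = 3*(231/13) = 693/13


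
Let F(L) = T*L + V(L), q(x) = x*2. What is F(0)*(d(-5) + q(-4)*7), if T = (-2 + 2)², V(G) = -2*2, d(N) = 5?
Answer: 204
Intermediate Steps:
q(x) = 2*x
V(G) = -4
T = 0 (T = 0² = 0)
F(L) = -4 (F(L) = 0*L - 4 = 0 - 4 = -4)
F(0)*(d(-5) + q(-4)*7) = -4*(5 + (2*(-4))*7) = -4*(5 - 8*7) = -4*(5 - 56) = -4*(-51) = 204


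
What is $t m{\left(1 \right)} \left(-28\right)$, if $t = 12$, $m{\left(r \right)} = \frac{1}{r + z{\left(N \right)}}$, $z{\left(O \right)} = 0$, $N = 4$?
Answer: $-336$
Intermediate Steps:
$m{\left(r \right)} = \frac{1}{r}$ ($m{\left(r \right)} = \frac{1}{r + 0} = \frac{1}{r}$)
$t m{\left(1 \right)} \left(-28\right) = \frac{12}{1} \left(-28\right) = 12 \cdot 1 \left(-28\right) = 12 \left(-28\right) = -336$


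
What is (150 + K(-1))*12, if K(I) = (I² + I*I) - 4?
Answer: 1776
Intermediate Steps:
K(I) = -4 + 2*I² (K(I) = (I² + I²) - 4 = 2*I² - 4 = -4 + 2*I²)
(150 + K(-1))*12 = (150 + (-4 + 2*(-1)²))*12 = (150 + (-4 + 2*1))*12 = (150 + (-4 + 2))*12 = (150 - 2)*12 = 148*12 = 1776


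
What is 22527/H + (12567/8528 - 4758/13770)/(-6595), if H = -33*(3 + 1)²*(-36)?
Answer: 6729791465641/5679333316800 ≈ 1.1850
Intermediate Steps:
H = 19008 (H = -33*4²*(-36) = -33*16*(-36) = -528*(-36) = 19008)
22527/H + (12567/8528 - 4758/13770)/(-6595) = 22527/19008 + (12567/8528 - 4758/13770)/(-6595) = 22527*(1/19008) + (12567*(1/8528) - 4758*1/13770)*(-1/6595) = 2503/2112 + (12567/8528 - 793/2295)*(-1/6595) = 2503/2112 + (22078561/19571760)*(-1/6595) = 2503/2112 - 22078561/129075757200 = 6729791465641/5679333316800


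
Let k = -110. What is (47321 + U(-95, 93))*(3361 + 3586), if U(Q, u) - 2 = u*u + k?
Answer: 388073314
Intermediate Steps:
U(Q, u) = -108 + u² (U(Q, u) = 2 + (u*u - 110) = 2 + (u² - 110) = 2 + (-110 + u²) = -108 + u²)
(47321 + U(-95, 93))*(3361 + 3586) = (47321 + (-108 + 93²))*(3361 + 3586) = (47321 + (-108 + 8649))*6947 = (47321 + 8541)*6947 = 55862*6947 = 388073314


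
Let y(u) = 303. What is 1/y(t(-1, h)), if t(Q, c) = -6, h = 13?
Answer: 1/303 ≈ 0.0033003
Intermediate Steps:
1/y(t(-1, h)) = 1/303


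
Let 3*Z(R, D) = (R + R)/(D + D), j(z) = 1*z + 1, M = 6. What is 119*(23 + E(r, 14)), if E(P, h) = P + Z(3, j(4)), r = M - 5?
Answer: 14399/5 ≈ 2879.8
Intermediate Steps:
r = 1 (r = 6 - 5 = 1)
j(z) = 1 + z (j(z) = z + 1 = 1 + z)
Z(R, D) = R/(3*D) (Z(R, D) = ((R + R)/(D + D))/3 = ((2*R)/((2*D)))/3 = ((2*R)*(1/(2*D)))/3 = (R/D)/3 = R/(3*D))
E(P, h) = ⅕ + P (E(P, h) = P + (⅓)*3/(1 + 4) = P + (⅓)*3/5 = P + (⅓)*3*(⅕) = P + ⅕ = ⅕ + P)
119*(23 + E(r, 14)) = 119*(23 + (⅕ + 1)) = 119*(23 + 6/5) = 119*(121/5) = 14399/5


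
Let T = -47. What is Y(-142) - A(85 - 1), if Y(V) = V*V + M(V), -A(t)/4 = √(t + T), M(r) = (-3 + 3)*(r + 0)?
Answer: 20164 + 4*√37 ≈ 20188.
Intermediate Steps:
M(r) = 0 (M(r) = 0*r = 0)
A(t) = -4*√(-47 + t) (A(t) = -4*√(t - 47) = -4*√(-47 + t))
Y(V) = V² (Y(V) = V*V + 0 = V² + 0 = V²)
Y(-142) - A(85 - 1) = (-142)² - (-4)*√(-47 + (85 - 1)) = 20164 - (-4)*√(-47 + 84) = 20164 - (-4)*√37 = 20164 + 4*√37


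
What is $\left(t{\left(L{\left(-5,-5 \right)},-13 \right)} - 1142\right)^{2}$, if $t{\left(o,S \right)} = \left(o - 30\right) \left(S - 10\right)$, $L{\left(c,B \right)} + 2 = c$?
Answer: $84681$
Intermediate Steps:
$L{\left(c,B \right)} = -2 + c$
$t{\left(o,S \right)} = \left(-30 + o\right) \left(-10 + S\right)$
$\left(t{\left(L{\left(-5,-5 \right)},-13 \right)} - 1142\right)^{2} = \left(\left(300 - -390 - 10 \left(-2 - 5\right) - 13 \left(-2 - 5\right)\right) - 1142\right)^{2} = \left(\left(300 + 390 - -70 - -91\right) - 1142\right)^{2} = \left(\left(300 + 390 + 70 + 91\right) - 1142\right)^{2} = \left(851 - 1142\right)^{2} = \left(-291\right)^{2} = 84681$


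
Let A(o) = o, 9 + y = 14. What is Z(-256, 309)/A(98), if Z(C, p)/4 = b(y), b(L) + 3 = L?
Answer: 4/49 ≈ 0.081633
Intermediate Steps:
y = 5 (y = -9 + 14 = 5)
b(L) = -3 + L
Z(C, p) = 8 (Z(C, p) = 4*(-3 + 5) = 4*2 = 8)
Z(-256, 309)/A(98) = 8/98 = 8*(1/98) = 4/49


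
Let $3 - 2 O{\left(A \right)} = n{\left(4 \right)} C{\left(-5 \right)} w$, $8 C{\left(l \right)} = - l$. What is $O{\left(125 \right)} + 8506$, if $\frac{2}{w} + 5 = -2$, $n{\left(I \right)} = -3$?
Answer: $\frac{476405}{56} \approx 8507.2$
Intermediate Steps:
$C{\left(l \right)} = - \frac{l}{8}$ ($C{\left(l \right)} = \frac{\left(-1\right) l}{8} = - \frac{l}{8}$)
$w = - \frac{2}{7}$ ($w = \frac{2}{-5 - 2} = \frac{2}{-7} = 2 \left(- \frac{1}{7}\right) = - \frac{2}{7} \approx -0.28571$)
$O{\left(A \right)} = \frac{69}{56}$ ($O{\left(A \right)} = \frac{3}{2} - \frac{- 3 \left(\left(- \frac{1}{8}\right) \left(-5\right)\right) \left(- \frac{2}{7}\right)}{2} = \frac{3}{2} - \frac{\left(-3\right) \frac{5}{8} \left(- \frac{2}{7}\right)}{2} = \frac{3}{2} - \frac{\left(- \frac{15}{8}\right) \left(- \frac{2}{7}\right)}{2} = \frac{3}{2} - \frac{15}{56} = \frac{69}{56}$)
$O{\left(125 \right)} + 8506 = \frac{69}{56} + 8506 = \frac{476405}{56}$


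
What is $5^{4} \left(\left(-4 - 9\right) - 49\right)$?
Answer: $-38750$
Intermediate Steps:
$5^{4} \left(\left(-4 - 9\right) - 49\right) = 625 \left(\left(-4 - 9\right) - 49\right) = 625 \left(-13 - 49\right) = 625 \left(-62\right) = -38750$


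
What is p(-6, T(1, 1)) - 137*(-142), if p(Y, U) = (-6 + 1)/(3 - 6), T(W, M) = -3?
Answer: 58367/3 ≈ 19456.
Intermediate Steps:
p(Y, U) = 5/3 (p(Y, U) = -5/(-3) = -5*(-⅓) = 5/3)
p(-6, T(1, 1)) - 137*(-142) = 5/3 - 137*(-142) = 5/3 + 19454 = 58367/3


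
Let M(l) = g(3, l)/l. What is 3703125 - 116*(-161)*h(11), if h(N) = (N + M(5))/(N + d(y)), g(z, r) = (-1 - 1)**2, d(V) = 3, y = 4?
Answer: 18594331/5 ≈ 3.7189e+6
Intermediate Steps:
g(z, r) = 4 (g(z, r) = (-2)**2 = 4)
M(l) = 4/l
h(N) = (4/5 + N)/(3 + N) (h(N) = (N + 4/5)/(N + 3) = (N + 4*(1/5))/(3 + N) = (N + 4/5)/(3 + N) = (4/5 + N)/(3 + N))
3703125 - 116*(-161)*h(11) = 3703125 - 116*(-161)*(4/5 + 11)/(3 + 11) = 3703125 - (-18676)*(59/5)/14 = 3703125 - (-18676)*(1/14)*(59/5) = 3703125 - (-18676)*59/70 = 3703125 - 1*(-78706/5) = 3703125 + 78706/5 = 18594331/5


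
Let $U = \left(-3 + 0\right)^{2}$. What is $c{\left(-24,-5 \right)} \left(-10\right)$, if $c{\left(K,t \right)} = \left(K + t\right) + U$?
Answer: $200$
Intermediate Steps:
$U = 9$ ($U = \left(-3\right)^{2} = 9$)
$c{\left(K,t \right)} = 9 + K + t$ ($c{\left(K,t \right)} = \left(K + t\right) + 9 = 9 + K + t$)
$c{\left(-24,-5 \right)} \left(-10\right) = \left(9 - 24 - 5\right) \left(-10\right) = \left(-20\right) \left(-10\right) = 200$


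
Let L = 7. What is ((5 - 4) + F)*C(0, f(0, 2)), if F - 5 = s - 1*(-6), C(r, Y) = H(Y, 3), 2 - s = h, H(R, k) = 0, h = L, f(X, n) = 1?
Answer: 0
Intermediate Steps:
h = 7
s = -5 (s = 2 - 1*7 = 2 - 7 = -5)
C(r, Y) = 0
F = 6 (F = 5 + (-5 - 1*(-6)) = 5 + (-5 + 6) = 5 + 1 = 6)
((5 - 4) + F)*C(0, f(0, 2)) = ((5 - 4) + 6)*0 = (1 + 6)*0 = 7*0 = 0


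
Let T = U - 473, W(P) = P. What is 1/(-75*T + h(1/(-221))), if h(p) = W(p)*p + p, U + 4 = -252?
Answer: 48841/2670381455 ≈ 1.8290e-5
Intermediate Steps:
U = -256 (U = -4 - 252 = -256)
h(p) = p + p² (h(p) = p*p + p = p² + p = p + p²)
T = -729 (T = -256 - 473 = -729)
1/(-75*T + h(1/(-221))) = 1/(-75*(-729) + (1 + 1/(-221))/(-221)) = 1/(54675 - (1 - 1/221)/221) = 1/(54675 - 1/221*220/221) = 1/(54675 - 220/48841) = 1/(2670381455/48841) = 48841/2670381455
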